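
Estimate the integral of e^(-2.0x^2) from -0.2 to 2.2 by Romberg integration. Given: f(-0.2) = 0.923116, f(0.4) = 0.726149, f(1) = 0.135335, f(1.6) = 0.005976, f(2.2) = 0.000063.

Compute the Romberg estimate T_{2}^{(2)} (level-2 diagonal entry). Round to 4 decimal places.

T_{0}^{(0)} (trapezoid, 1 panel, h=2.4000): 1.107815
T_{1}^{(0)} (trapezoid, 2 panels, h=1.2000): 0.716309
T_{2}^{(0)} (trapezoid, 4 panels, h=0.6000): 0.797430
T_{1}^{(1)} = 0.716309 + (0.716309 − 1.107815)/3 = 0.585807
T_{2}^{(1)} = 0.797430 + (0.797430 − 0.716309)/3 = 0.824470
T_{2}^{(2)} = 0.824470 + (0.824470 − 0.585807)/15 = 0.840381

0.8404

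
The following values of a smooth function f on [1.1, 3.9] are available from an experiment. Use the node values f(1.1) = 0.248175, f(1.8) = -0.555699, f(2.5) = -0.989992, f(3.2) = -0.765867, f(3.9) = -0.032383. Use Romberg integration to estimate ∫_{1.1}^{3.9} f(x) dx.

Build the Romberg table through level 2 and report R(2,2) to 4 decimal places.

R(0,0) (trapezoid, 1 panel, h=2.8000): 0.302109
R(1,0) (trapezoid, 2 panels, h=1.4000): -1.234934
R(2,0) (trapezoid, 4 panels, h=0.7000): -1.542563
R(1,1) = -1.234934 + (-1.234934 − 0.302109)/3 = -1.747282
R(2,1) = -1.542563 + (-1.542563 − (-1.234934))/3 = -1.645106
R(2,2) = -1.645106 + (-1.645106 − (-1.747282))/15 = -1.638294

-1.6383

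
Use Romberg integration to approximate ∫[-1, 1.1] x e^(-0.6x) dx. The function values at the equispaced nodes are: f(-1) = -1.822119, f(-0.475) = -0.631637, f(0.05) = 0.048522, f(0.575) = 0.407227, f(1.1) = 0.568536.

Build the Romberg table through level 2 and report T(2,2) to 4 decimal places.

-0.3587

T(0,0) (trapezoid, 1 panel, h=2.1000): -1.316262
T(1,0) (trapezoid, 2 panels, h=1.0500): -0.607183
T(2,0) (trapezoid, 4 panels, h=0.5250): -0.421407
T(1,1) = -0.607183 + (-0.607183 − (-1.316262))/3 = -0.370823
T(2,1) = -0.421407 + (-0.421407 − (-0.607183))/3 = -0.359482
T(2,2) = -0.359482 + (-0.359482 − (-0.370823))/15 = -0.358726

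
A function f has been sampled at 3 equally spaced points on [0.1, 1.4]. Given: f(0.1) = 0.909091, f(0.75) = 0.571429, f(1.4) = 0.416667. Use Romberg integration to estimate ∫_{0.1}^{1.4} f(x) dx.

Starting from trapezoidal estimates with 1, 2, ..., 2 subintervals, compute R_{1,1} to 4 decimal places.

0.7825

R_{0,0} (trapezoid, 1 panel, h=1.3000): 0.861743
R_{1,0} (trapezoid, 2 panels, h=0.6500): 0.802300
R_{1,1} = 0.802300 + (0.802300 − 0.861743)/3 = 0.782486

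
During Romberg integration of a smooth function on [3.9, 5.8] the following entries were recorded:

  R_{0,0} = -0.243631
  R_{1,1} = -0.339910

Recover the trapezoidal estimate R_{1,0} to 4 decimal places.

From R_{1,1} = (4·R_{1,0} − R_{0,0})/3, solve for R_{1,0}:
4·R_{1,0} = 3·(-0.339910) + (-0.243631) = -1.263361
R_{1,0} = -0.315840

-0.3158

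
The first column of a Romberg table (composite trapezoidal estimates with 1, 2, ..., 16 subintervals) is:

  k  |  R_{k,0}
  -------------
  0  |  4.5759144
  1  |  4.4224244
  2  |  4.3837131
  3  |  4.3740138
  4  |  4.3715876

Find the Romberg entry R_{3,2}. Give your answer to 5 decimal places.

4.37078

R_{2,1} = (4·4.3837131 − 4.4224244) / 3 = 4.3708093
R_{3,1} = (4·4.3740138 − 4.3837131) / 3 = 4.3707807
R_{3,2} = 4.3707807 + (4.3707807 − 4.3708093)/15 = 4.3707788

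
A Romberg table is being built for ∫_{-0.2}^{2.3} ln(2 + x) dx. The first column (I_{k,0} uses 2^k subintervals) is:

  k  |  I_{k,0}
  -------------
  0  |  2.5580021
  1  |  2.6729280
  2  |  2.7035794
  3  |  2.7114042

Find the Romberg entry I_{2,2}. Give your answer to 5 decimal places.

2.71397

I_{1,1} = 2.6729280 + (2.6729280 − 2.5580021)/3 = 2.7112366
I_{2,1} = 2.7035794 + (2.7035794 − 2.6729280)/3 = 2.7137965
I_{2,2} = 2.7137965 + (2.7137965 − 2.7112366)/15 = 2.7139672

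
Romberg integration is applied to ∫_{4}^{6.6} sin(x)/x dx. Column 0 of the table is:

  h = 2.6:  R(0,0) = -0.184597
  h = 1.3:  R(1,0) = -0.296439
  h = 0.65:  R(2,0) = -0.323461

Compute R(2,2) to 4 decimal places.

R(1,1) = (4·(-0.296439) − (-0.184597)) / 3 = -0.333720
R(2,1) = -0.323461 + (-0.323461 − (-0.296439))/3 = -0.332468
R(2,2) = (16·(-0.332468) − (-0.333720)) / 15 = -0.332385
(Column j=1 coincides with Simpson's rule on the same nodes.)

-0.3324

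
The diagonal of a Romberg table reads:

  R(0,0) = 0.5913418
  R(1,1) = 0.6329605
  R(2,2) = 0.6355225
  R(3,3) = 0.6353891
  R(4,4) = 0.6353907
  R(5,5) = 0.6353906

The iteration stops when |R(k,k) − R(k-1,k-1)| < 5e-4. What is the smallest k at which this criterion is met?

|R(1,1) − R(0,0)| = 0.0416187 ≥ 5e-4
|R(2,2) − R(1,1)| = 0.0025620 ≥ 5e-4
|R(3,3) − R(2,2)| = 0.0001334 < 5e-4

k = 3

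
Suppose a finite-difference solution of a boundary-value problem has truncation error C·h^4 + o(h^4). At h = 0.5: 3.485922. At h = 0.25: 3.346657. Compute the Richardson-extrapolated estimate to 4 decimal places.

3.3374

The leading error scales as h^4; refining by a factor of 2 reduces it by 2^4 = 16.
Extrapolated value = (16·A(h/2) − A(h)) / (16 − 1)
= (16·3.346657 − 3.485922) / 15
= 50.060590 / 15 = 3.337373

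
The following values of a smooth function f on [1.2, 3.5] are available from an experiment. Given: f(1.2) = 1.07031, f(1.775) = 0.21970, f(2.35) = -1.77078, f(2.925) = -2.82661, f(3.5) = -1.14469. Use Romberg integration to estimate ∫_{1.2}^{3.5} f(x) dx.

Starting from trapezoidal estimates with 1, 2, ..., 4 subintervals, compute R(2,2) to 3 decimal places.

-2.688

R(0,0) (trapezoid, 1 panel, h=2.3000): -0.08554
R(1,0) (trapezoid, 2 panels, h=1.1500): -2.07917
R(2,0) (trapezoid, 4 panels, h=0.5750): -2.53856
R(1,1) = -2.07917 + (-2.07917 − (-0.08554))/3 = -2.74371
R(2,1) = -2.53856 + (-2.53856 − (-2.07917))/3 = -2.69169
R(2,2) = -2.69169 + (-2.69169 − (-2.74371))/15 = -2.68822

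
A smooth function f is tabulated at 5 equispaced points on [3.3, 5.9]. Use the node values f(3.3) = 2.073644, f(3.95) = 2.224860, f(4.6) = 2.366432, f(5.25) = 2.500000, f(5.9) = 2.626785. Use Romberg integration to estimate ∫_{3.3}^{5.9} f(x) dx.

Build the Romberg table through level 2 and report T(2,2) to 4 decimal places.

6.1388

T(0,0) (trapezoid, 1 panel, h=2.6000): 6.110558
T(1,0) (trapezoid, 2 panels, h=1.3000): 6.131640
T(2,0) (trapezoid, 4 panels, h=0.6500): 6.136979
T(1,1) = 6.131640 + (6.131640 − 6.110558)/3 = 6.138667
T(2,1) = 6.136979 + (6.136979 − 6.131640)/3 = 6.138759
T(2,2) = 6.138759 + (6.138759 − 6.138667)/15 = 6.138765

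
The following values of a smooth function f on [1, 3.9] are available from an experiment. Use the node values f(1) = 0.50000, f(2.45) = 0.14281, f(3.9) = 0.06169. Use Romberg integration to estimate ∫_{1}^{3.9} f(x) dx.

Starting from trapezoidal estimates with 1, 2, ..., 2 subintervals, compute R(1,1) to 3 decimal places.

R(0,0) (trapezoid, 1 panel, h=2.9000): 0.81445
R(1,0) (trapezoid, 2 panels, h=1.4500): 0.61430
R(1,1) = 0.61430 + (0.61430 − 0.81445)/3 = 0.54758

0.548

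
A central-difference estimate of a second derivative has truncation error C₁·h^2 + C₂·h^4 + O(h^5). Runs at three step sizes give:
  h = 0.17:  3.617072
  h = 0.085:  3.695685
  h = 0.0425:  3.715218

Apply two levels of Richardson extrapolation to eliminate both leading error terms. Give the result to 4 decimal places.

First eliminate the h^2 term (factor 2^2 = 4):
  B₁ = (4·3.695685 − 3.617072)/3 = 3.721889
  B₂ = (4·3.715218 − 3.695685)/3 = 3.721729
Then eliminate the h^4 term (factor 2^4 = 16):
  (16·3.721729 − 3.721889)/15 = 3.721718

3.7217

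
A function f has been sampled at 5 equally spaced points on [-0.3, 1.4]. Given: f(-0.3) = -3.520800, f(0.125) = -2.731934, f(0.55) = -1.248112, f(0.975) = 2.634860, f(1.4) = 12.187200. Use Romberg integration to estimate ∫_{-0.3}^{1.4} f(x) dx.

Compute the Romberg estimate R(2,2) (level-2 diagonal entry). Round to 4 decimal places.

R(0,0) (trapezoid, 1 panel, h=1.7000): 7.366440
R(1,0) (trapezoid, 2 panels, h=0.8500): 2.622325
R(2,0) (trapezoid, 4 panels, h=0.4250): 1.269906
R(1,1) = 2.622325 + (2.622325 − 7.366440)/3 = 1.040953
R(2,1) = 1.269906 + (1.269906 − 2.622325)/3 = 0.819100
R(2,2) = 0.819100 + (0.819100 − 1.040953)/15 = 0.804310

0.8043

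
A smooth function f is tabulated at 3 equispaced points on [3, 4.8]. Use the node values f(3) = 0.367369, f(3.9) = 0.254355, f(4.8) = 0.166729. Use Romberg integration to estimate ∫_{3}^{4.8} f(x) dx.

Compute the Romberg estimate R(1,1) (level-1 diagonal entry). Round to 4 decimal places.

0.4655

R(0,0) (trapezoid, 1 panel, h=1.8000): 0.480688
R(1,0) (trapezoid, 2 panels, h=0.9000): 0.469264
R(1,1) = 0.469264 + (0.469264 − 0.480688)/3 = 0.465456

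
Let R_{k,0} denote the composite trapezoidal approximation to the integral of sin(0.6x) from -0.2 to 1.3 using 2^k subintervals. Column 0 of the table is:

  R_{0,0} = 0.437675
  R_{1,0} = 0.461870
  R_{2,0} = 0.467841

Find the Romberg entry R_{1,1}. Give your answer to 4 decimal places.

Richardson extrapolation on the trapezoidal column (denominator 4−1=3):
R_{1,1} = (4·0.461870 − 0.437675) / 3 = 0.469935
(Column j=1 coincides with Simpson's rule on the same nodes.)

0.4699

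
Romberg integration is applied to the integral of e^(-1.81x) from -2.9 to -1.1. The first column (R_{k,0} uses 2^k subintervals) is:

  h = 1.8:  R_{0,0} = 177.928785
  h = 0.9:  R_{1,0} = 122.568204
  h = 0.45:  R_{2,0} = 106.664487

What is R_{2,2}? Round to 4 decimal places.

101.1798

R_{1,1} = 122.568204 + (122.568204 − 177.928785)/3 = 104.114677
R_{2,1} = (4·106.664487 − 122.568204) / 3 = 101.363248
R_{2,2} = 101.363248 + (101.363248 − 104.114677)/15 = 101.179819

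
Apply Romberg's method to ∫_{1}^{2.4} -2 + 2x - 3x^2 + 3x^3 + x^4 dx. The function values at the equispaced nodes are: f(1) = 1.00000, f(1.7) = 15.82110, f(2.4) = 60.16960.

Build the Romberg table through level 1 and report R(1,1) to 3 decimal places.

R(0,0) (trapezoid, 1 panel, h=1.4000): 42.81872
R(1,0) (trapezoid, 2 panels, h=0.7000): 32.48413
R(1,1) = 32.48413 + (32.48413 − 42.81872)/3 = 29.03927

29.039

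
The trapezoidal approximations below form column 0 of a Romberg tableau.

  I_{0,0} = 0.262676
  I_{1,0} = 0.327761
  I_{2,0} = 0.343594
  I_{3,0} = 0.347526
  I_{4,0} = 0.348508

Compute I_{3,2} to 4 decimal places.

Richardson extrapolation on the trapezoidal column (denominator 4−1=3):
I_{2,1} = 0.343594 + (0.343594 − 0.327761)/3 = 0.348872
I_{3,1} = (4·0.347526 − 0.343594) / 3 = 0.348837
I_{3,2} = (16·0.348837 − 0.348872) / 15 = 0.348835

0.3488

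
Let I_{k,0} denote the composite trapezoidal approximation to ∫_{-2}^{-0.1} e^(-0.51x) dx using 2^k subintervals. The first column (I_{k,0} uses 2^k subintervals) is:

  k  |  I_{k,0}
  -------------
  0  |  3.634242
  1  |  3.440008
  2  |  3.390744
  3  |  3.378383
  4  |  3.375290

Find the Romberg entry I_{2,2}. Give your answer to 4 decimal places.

Richardson extrapolation on the trapezoidal column (denominator 4−1=3):
I_{1,1} = 3.440008 + (3.440008 − 3.634242)/3 = 3.375263
I_{2,1} = (4·3.390744 − 3.440008) / 3 = 3.374323
I_{2,2} = 3.374323 + (3.374323 − 3.375263)/15 = 3.374260

3.3743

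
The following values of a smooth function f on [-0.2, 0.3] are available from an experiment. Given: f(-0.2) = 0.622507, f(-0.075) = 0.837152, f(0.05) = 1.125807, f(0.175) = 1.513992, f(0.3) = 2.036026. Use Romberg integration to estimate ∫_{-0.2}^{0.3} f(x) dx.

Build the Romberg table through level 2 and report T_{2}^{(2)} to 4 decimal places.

T_{0}^{(0)} (trapezoid, 1 panel, h=0.5000): 0.664633
T_{1}^{(0)} (trapezoid, 2 panels, h=0.2500): 0.613768
T_{2}^{(0)} (trapezoid, 4 panels, h=0.1250): 0.600777
T_{1}^{(1)} = 0.613768 + (0.613768 − 0.664633)/3 = 0.596813
T_{2}^{(1)} = 0.600777 + (0.600777 − 0.613768)/3 = 0.596447
T_{2}^{(2)} = 0.596447 + (0.596447 − 0.596813)/15 = 0.596423

0.5964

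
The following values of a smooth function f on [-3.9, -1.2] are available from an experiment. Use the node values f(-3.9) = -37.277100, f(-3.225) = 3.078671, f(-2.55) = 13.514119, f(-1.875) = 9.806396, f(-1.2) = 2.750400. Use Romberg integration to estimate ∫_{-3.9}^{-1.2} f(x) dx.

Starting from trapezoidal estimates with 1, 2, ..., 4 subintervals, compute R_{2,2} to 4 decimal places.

9.9841

R_{0,0} (trapezoid, 1 panel, h=2.7000): -46.611045
R_{1,0} (trapezoid, 2 panels, h=1.3500): -5.061462
R_{2,0} (trapezoid, 4 panels, h=0.6750): 6.166689
R_{1,1} = -5.061462 + (-5.061462 − (-46.611045))/3 = 8.788399
R_{2,1} = 6.166689 + (6.166689 − (-5.061462))/3 = 9.909406
R_{2,2} = 9.909406 + (9.909406 − 8.788399)/15 = 9.984140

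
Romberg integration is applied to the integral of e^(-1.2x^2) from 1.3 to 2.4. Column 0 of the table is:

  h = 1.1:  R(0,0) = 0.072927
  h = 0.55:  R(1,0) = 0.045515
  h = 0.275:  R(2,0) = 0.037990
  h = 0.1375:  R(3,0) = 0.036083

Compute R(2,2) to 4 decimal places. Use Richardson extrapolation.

Richardson extrapolation on the trapezoidal column (denominator 4−1=3):
R(1,1) = 0.045515 + (0.045515 − 0.072927)/3 = 0.036378
R(2,1) = 0.037990 + (0.037990 − 0.045515)/3 = 0.035482
R(2,2) = 0.035482 + (0.035482 − 0.036378)/15 = 0.035422

0.0354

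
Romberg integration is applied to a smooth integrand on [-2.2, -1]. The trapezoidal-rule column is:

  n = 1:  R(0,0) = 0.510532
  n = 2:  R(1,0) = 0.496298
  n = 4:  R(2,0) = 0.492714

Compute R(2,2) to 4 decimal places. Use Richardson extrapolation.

0.4915

Richardson extrapolation on the trapezoidal column (denominator 4−1=3):
R(1,1) = 0.496298 + (0.496298 − 0.510532)/3 = 0.491553
R(2,1) = (4·0.492714 − 0.496298) / 3 = 0.491519
R(2,2) = (16·0.491519 − 0.491553) / 15 = 0.491517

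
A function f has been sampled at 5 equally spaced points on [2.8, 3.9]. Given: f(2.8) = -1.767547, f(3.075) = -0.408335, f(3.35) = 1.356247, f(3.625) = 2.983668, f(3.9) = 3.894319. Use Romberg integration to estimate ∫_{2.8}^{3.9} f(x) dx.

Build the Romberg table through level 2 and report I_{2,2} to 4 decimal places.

I_{0,0} (trapezoid, 1 panel, h=1.1000): 1.169725
I_{1,0} (trapezoid, 2 panels, h=0.5500): 1.330798
I_{2,0} (trapezoid, 4 panels, h=0.2750): 1.373616
I_{1,1} = 1.330798 + (1.330798 − 1.169725)/3 = 1.384489
I_{2,1} = 1.373616 + (1.373616 − 1.330798)/3 = 1.387889
I_{2,2} = 1.387889 + (1.387889 − 1.384489)/15 = 1.388116

1.3881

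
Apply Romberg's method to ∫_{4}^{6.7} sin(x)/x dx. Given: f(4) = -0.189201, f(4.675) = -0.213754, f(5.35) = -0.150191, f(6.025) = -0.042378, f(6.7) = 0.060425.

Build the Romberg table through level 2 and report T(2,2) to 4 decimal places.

T(0,0) (trapezoid, 1 panel, h=2.7000): -0.173848
T(1,0) (trapezoid, 2 panels, h=1.3500): -0.289682
T(2,0) (trapezoid, 4 panels, h=0.6750): -0.317730
T(1,1) = -0.289682 + (-0.289682 − (-0.173848))/3 = -0.328293
T(2,1) = -0.317730 + (-0.317730 − (-0.289682))/3 = -0.327079
T(2,2) = -0.327079 + (-0.327079 − (-0.328293))/15 = -0.326998

-0.3270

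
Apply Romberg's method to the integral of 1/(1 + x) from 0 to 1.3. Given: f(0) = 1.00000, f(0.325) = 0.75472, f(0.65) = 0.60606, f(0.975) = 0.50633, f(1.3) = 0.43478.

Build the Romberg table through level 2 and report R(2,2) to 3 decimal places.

0.833

R(0,0) (trapezoid, 1 panel, h=1.3000): 0.93261
R(1,0) (trapezoid, 2 panels, h=0.6500): 0.86024
R(2,0) (trapezoid, 4 panels, h=0.3250): 0.83996
R(1,1) = 0.86024 + (0.86024 − 0.93261)/3 = 0.83612
R(2,1) = 0.83996 + (0.83996 − 0.86024)/3 = 0.83320
R(2,2) = 0.83320 + (0.83320 − 0.83612)/15 = 0.83301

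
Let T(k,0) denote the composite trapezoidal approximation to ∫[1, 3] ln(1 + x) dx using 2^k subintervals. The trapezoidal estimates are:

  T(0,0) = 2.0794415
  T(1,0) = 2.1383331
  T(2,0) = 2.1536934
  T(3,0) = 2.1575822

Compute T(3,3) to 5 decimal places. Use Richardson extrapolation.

Richardson extrapolation on the trapezoidal column (denominator 4−1=3):
T(1,1) = (4·2.1383331 − 2.0794415) / 3 = 2.1579636
T(2,1) = 2.1536934 + (2.1536934 − 2.1383331)/3 = 2.1588135
T(3,1) = (4·2.1575822 − 2.1536934) / 3 = 2.1588785
T(2,2) = 2.1588135 + (2.1588135 − 2.1579636)/15 = 2.1588702
T(3,2) = 2.1588785 + (2.1588785 − 2.1588135)/15 = 2.1588828
T(3,3) = (64·2.1588828 − 2.1588702) / 63 = 2.1588830

2.15888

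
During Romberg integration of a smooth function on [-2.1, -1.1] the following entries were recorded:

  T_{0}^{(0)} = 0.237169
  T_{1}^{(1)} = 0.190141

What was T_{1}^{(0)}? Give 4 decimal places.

0.2019

From T_{1}^{(1)} = (4·T_{1}^{(0)} − T_{0}^{(0)})/3, solve for T_{1}^{(0)}:
4·T_{1}^{(0)} = 3·0.190141 + 0.237169 = 0.807592
T_{1}^{(0)} = 0.201898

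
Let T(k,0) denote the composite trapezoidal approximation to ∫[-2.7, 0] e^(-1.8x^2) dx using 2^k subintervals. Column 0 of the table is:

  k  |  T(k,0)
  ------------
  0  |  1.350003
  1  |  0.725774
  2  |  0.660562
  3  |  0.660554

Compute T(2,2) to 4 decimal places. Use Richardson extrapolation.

0.6469

T(1,1) = (4·0.725774 − 1.350003) / 3 = 0.517698
T(2,1) = 0.660562 + (0.660562 − 0.725774)/3 = 0.638825
T(2,2) = (16·0.638825 − 0.517698) / 15 = 0.646900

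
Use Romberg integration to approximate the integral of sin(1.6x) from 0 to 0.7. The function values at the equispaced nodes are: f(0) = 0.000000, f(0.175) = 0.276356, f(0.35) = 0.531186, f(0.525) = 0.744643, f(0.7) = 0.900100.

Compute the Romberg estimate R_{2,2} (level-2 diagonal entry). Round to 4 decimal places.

R_{0,0} (trapezoid, 1 panel, h=0.7000): 0.315035
R_{1,0} (trapezoid, 2 panels, h=0.3500): 0.343433
R_{2,0} (trapezoid, 4 panels, h=0.1750): 0.350391
R_{1,1} = 0.343433 + (0.343433 − 0.315035)/3 = 0.352899
R_{2,1} = 0.350391 + (0.350391 − 0.343433)/3 = 0.352710
R_{2,2} = 0.352710 + (0.352710 − 0.352899)/15 = 0.352697

0.3527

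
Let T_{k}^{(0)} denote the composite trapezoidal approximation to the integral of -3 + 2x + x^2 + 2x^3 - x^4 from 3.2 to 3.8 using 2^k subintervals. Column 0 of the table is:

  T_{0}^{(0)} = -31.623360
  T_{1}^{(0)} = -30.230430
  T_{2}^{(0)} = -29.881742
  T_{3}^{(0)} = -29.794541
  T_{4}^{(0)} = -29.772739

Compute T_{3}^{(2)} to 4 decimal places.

-29.7655

T_{2}^{(1)} = -29.881742 + (-29.881742 − (-30.230430))/3 = -29.765513
T_{3}^{(1)} = -29.794541 + (-29.794541 − (-29.881742))/3 = -29.765474
T_{3}^{(2)} = -29.765474 + (-29.765474 − (-29.765513))/15 = -29.765471
(Column j=1 coincides with Simpson's rule on the same nodes.)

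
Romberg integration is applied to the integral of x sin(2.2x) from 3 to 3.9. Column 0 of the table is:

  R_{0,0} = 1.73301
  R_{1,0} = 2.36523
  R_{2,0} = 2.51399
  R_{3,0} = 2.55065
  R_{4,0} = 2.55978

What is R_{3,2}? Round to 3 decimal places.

2.563

R_{2,1} = 2.51399 + (2.51399 − 2.36523)/3 = 2.56358
R_{3,1} = 2.55065 + (2.55065 − 2.51399)/3 = 2.56287
R_{3,2} = 2.56287 + (2.56287 − 2.56358)/15 = 2.56282
(Column j=1 coincides with Simpson's rule on the same nodes.)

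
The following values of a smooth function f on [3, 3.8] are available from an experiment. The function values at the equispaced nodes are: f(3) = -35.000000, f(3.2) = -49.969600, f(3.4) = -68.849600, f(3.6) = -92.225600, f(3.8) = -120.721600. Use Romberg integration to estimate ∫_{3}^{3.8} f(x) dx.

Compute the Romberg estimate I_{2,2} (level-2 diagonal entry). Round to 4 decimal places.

I_{0,0} (trapezoid, 1 panel, h=0.8000): -62.288640
I_{1,0} (trapezoid, 2 panels, h=0.4000): -58.684160
I_{2,0} (trapezoid, 4 panels, h=0.2000): -57.781120
I_{1,1} = -58.684160 + (-58.684160 − (-62.288640))/3 = -57.482667
I_{2,1} = -57.781120 + (-57.781120 − (-58.684160))/3 = -57.480107
I_{2,2} = -57.480107 + (-57.480107 − (-57.482667))/15 = -57.479936

-57.4799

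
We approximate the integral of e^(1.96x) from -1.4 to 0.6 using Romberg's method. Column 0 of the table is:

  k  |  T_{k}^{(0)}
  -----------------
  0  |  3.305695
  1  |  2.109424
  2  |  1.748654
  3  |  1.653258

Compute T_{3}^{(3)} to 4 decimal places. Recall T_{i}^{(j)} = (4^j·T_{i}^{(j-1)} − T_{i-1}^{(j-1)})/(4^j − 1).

1.6210

Richardson extrapolation on the trapezoidal column (denominator 4−1=3):
T_{1}^{(1)} = 2.109424 + (2.109424 − 3.305695)/3 = 1.710667
T_{2}^{(1)} = 1.748654 + (1.748654 − 2.109424)/3 = 1.628397
T_{3}^{(1)} = 1.653258 + (1.653258 − 1.748654)/3 = 1.621459
T_{2}^{(2)} = (16·1.628397 − 1.710667) / 15 = 1.622912
T_{3}^{(2)} = 1.621459 + (1.621459 − 1.628397)/15 = 1.620996
T_{3}^{(3)} = 1.620996 + (1.620996 − 1.622912)/63 = 1.620966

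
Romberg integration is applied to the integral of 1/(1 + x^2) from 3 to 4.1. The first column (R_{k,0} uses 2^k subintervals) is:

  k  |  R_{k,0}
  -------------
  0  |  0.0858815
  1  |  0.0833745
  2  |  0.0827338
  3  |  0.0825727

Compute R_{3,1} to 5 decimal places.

0.08252

R_{3,1} = 0.0825727 + (0.0825727 − 0.0827338)/3 = 0.0825190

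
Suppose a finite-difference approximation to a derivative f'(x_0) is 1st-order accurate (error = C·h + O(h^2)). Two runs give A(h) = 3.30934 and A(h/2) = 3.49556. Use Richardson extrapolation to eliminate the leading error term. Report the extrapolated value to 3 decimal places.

3.682

Extrapolated value = (2·A(h/2) − A(h)) / (2 − 1)
= (2·3.49556 − 3.30934) / 1
= 3.68178 / 1 = 3.68178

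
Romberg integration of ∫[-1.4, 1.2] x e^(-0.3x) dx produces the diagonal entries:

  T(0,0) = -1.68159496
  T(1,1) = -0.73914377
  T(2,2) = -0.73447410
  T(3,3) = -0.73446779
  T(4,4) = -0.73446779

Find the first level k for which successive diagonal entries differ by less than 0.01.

|T(1,1) − T(0,0)| = 0.94245119 ≥ 0.01
|T(2,2) − T(1,1)| = 0.00466967 < 0.01

k = 2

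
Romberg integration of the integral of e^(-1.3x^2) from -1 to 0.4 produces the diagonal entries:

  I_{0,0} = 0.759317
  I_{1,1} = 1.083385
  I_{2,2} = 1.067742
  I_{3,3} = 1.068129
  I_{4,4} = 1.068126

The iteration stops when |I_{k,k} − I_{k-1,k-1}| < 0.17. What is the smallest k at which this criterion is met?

k = 2

|I_{1,1} − I_{0,0}| = 0.324068 ≥ 0.17
|I_{2,2} − I_{1,1}| = 0.015643 < 0.17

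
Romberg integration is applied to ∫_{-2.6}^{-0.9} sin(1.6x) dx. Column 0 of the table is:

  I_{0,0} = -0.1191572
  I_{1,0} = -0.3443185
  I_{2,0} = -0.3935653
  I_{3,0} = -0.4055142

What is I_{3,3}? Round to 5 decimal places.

I_{1,1} = (4·(-0.3443185) − (-0.1191572)) / 3 = -0.4193723
I_{2,1} = (4·(-0.3935653) − (-0.3443185)) / 3 = -0.4099809
I_{3,1} = (4·(-0.4055142) − (-0.3935653)) / 3 = -0.4094972
I_{2,2} = -0.4099809 + (-0.4099809 − (-0.4193723))/15 = -0.4093548
I_{3,2} = -0.4094972 + (-0.4094972 − (-0.4099809))/15 = -0.4094650
I_{3,3} = -0.4094650 + (-0.4094650 − (-0.4093548))/63 = -0.4094667

-0.40947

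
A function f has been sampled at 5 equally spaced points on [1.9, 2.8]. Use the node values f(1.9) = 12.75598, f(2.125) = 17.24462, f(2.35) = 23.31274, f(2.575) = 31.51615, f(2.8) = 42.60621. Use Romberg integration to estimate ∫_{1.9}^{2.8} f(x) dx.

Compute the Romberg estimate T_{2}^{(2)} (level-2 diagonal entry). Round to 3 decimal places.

T_{0}^{(0)} (trapezoid, 1 panel, h=0.9000): 24.91299
T_{1}^{(0)} (trapezoid, 2 panels, h=0.4500): 22.94723
T_{2}^{(0)} (trapezoid, 4 panels, h=0.2250): 22.44479
T_{1}^{(1)} = 22.94723 + (22.94723 − 24.91299)/3 = 22.29198
T_{2}^{(1)} = 22.44479 + (22.44479 − 22.94723)/3 = 22.27731
T_{2}^{(2)} = 22.27731 + (22.27731 − 22.29198)/15 = 22.27633

22.276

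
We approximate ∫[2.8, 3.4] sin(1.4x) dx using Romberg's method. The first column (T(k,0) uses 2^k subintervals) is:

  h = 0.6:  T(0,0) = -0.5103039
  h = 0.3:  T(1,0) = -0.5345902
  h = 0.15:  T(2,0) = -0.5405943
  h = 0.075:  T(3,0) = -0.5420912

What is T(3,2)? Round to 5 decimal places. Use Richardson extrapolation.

-0.54259

Richardson extrapolation on the trapezoidal column (denominator 4−1=3):
T(2,1) = (4·(-0.5405943) − (-0.5345902)) / 3 = -0.5425957
T(3,1) = (4·(-0.5420912) − (-0.5405943)) / 3 = -0.5425902
T(3,2) = -0.5425902 + (-0.5425902 − (-0.5425957))/15 = -0.5425898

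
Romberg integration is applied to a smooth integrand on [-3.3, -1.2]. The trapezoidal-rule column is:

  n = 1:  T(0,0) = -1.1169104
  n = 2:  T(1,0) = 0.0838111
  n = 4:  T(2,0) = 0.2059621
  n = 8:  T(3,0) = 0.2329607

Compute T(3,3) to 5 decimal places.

0.24182

Richardson extrapolation on the trapezoidal column (denominator 4−1=3):
T(1,1) = 0.0838111 + (0.0838111 − (-1.1169104))/3 = 0.4840516
T(2,1) = (4·0.2059621 − 0.0838111) / 3 = 0.2466791
T(3,1) = 0.2329607 + (0.2329607 − 0.2059621)/3 = 0.2419602
T(2,2) = 0.2466791 + (0.2466791 − 0.4840516)/15 = 0.2308543
T(3,2) = 0.2419602 + (0.2419602 − 0.2466791)/15 = 0.2416456
T(3,3) = 0.2416456 + (0.2416456 − 0.2308543)/63 = 0.2418169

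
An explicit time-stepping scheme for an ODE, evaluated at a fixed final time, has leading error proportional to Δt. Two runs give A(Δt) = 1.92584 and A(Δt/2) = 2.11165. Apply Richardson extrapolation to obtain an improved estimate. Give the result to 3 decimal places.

The leading error scales as Δt; refining by a factor of 2 reduces it by 2^1 = 2.
Extrapolated value = (2·A(Δt/2) − A(Δt)) / (2 − 1)
= (2·2.11165 − 1.92584) / 1
= 2.29746 / 1 = 2.29746

2.297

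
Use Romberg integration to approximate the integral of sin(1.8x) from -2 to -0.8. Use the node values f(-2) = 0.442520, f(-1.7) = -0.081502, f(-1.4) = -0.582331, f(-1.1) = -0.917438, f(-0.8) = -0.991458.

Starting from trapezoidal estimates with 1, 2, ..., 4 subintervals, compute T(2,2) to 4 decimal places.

-0.5706

T(0,0) (trapezoid, 1 panel, h=1.2000): -0.329363
T(1,0) (trapezoid, 2 panels, h=0.6000): -0.514080
T(2,0) (trapezoid, 4 panels, h=0.3000): -0.556722
T(1,1) = -0.514080 + (-0.514080 − (-0.329363))/3 = -0.575652
T(2,1) = -0.556722 + (-0.556722 − (-0.514080))/3 = -0.570936
T(2,2) = -0.570936 + (-0.570936 − (-0.575652))/15 = -0.570622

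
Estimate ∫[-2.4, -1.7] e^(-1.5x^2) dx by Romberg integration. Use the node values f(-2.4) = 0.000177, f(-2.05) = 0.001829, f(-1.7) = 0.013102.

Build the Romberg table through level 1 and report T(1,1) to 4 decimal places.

0.0024

T(0,0) (trapezoid, 1 panel, h=0.7000): 0.004648
T(1,0) (trapezoid, 2 panels, h=0.3500): 0.002964
T(1,1) = 0.002964 + (0.002964 − 0.004648)/3 = 0.002403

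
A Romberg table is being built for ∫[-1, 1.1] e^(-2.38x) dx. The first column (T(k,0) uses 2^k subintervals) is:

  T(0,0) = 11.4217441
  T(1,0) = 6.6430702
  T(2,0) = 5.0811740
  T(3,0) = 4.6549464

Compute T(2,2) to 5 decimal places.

T(1,1) = (4·6.6430702 − 11.4217441) / 3 = 5.0501789
T(2,1) = (4·5.0811740 − 6.6430702) / 3 = 4.5605419
T(2,2) = (16·4.5605419 − 5.0501789) / 15 = 4.5278994

4.52790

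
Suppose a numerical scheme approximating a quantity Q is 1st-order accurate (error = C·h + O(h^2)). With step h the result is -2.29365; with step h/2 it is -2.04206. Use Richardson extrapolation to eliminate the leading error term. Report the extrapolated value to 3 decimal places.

Extrapolated value = (2·A(h/2) − A(h)) / (2 − 1)
= (2·(-2.04206) − (-2.29365)) / 1
= -1.79047 / 1 = -1.79047

-1.790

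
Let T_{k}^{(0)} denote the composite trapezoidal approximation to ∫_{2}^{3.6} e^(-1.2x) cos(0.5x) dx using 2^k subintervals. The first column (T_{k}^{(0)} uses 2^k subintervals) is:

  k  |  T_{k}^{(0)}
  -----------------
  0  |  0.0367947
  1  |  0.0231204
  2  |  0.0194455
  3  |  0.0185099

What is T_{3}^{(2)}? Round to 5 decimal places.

Richardson extrapolation on the trapezoidal column (denominator 4−1=3):
T_{2}^{(1)} = 0.0194455 + (0.0194455 − 0.0231204)/3 = 0.0182205
T_{3}^{(1)} = (4·0.0185099 − 0.0194455) / 3 = 0.0181980
T_{3}^{(2)} = 0.0181980 + (0.0181980 − 0.0182205)/15 = 0.0181965

0.01820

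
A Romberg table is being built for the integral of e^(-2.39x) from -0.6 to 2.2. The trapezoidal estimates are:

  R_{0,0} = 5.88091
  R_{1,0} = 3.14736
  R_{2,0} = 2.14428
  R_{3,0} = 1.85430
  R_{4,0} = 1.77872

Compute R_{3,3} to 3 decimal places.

1.754

R_{1,1} = 3.14736 + (3.14736 − 5.88091)/3 = 2.23618
R_{2,1} = 2.14428 + (2.14428 − 3.14736)/3 = 1.80992
R_{3,1} = (4·1.85430 − 2.14428) / 3 = 1.75764
R_{2,2} = (16·1.80992 − 2.23618) / 15 = 1.78150
R_{3,2} = (16·1.75764 − 1.80992) / 15 = 1.75415
R_{3,3} = 1.75415 + (1.75415 − 1.78150)/63 = 1.75372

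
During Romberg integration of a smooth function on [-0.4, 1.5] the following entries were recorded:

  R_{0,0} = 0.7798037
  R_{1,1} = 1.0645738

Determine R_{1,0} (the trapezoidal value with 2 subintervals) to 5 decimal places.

0.99338

From R_{1,1} = (4·R_{1,0} − R_{0,0})/3, solve for R_{1,0}:
4·R_{1,0} = 3·1.0645738 + 0.7798037 = 3.9735251
R_{1,0} = 0.9933813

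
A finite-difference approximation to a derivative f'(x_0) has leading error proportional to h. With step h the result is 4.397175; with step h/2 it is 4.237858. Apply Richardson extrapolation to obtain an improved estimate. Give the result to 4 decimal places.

4.0785

The leading error scales as h; refining by a factor of 2 reduces it by 2^1 = 2.
Extrapolated value = (2·A(h/2) − A(h)) / (2 − 1)
= (2·4.237858 − 4.397175) / 1
= 4.078541 / 1 = 4.078541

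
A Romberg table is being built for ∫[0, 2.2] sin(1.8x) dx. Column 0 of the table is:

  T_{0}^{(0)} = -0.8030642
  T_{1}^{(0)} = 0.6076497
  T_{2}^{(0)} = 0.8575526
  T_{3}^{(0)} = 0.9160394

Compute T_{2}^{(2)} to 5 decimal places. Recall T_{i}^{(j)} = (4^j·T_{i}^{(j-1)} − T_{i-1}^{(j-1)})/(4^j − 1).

Richardson extrapolation on the trapezoidal column (denominator 4−1=3):
T_{1}^{(1)} = (4·0.6076497 − (-0.8030642)) / 3 = 1.0778877
T_{2}^{(1)} = (4·0.8575526 − 0.6076497) / 3 = 0.9408536
T_{2}^{(2)} = (16·0.9408536 − 1.0778877) / 15 = 0.9317180

0.93172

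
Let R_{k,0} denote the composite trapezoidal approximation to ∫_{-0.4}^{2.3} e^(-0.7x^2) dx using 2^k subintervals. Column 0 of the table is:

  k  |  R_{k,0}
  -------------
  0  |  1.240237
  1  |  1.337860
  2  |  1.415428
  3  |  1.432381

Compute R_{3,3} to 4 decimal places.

Richardson extrapolation on the trapezoidal column (denominator 4−1=3):
R_{1,1} = (4·1.337860 − 1.240237) / 3 = 1.370401
R_{2,1} = (4·1.415428 − 1.337860) / 3 = 1.441284
R_{3,1} = (4·1.432381 − 1.415428) / 3 = 1.438032
R_{2,2} = (16·1.441284 − 1.370401) / 15 = 1.446010
R_{3,2} = 1.438032 + (1.438032 − 1.441284)/15 = 1.437815
R_{3,3} = 1.437815 + (1.437815 − 1.446010)/63 = 1.437685

1.4377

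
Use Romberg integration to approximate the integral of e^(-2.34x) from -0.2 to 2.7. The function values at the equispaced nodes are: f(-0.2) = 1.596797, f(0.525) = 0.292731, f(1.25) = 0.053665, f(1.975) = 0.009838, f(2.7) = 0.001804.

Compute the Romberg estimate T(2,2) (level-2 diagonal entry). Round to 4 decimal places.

T(0,0) (trapezoid, 1 panel, h=2.9000): 2.317971
T(1,0) (trapezoid, 2 panels, h=1.4500): 1.236800
T(2,0) (trapezoid, 4 panels, h=0.7250): 0.837763
T(1,1) = 1.236800 + (1.236800 − 2.317971)/3 = 0.876410
T(2,1) = 0.837763 + (0.837763 − 1.236800)/3 = 0.704751
T(2,2) = 0.704751 + (0.704751 − 0.876410)/15 = 0.693307

0.6933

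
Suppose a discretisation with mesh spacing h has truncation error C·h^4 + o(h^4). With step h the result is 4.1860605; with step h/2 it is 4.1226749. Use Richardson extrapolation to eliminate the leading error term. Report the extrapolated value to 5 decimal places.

The leading error scales as h^4; refining by a factor of 2 reduces it by 2^4 = 16.
Extrapolated value = (16·A(h/2) − A(h)) / (16 − 1)
= (16·4.1226749 − 4.1860605) / 15
= 61.7767379 / 15 = 4.1184492

4.11845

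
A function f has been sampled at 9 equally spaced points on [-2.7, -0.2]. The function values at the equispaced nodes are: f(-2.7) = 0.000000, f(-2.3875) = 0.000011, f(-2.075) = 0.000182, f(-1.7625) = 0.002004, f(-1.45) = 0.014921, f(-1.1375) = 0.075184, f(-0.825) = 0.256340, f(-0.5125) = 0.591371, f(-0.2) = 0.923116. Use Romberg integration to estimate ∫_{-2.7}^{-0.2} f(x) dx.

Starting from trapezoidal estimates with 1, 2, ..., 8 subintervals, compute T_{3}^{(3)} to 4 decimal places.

T_{0}^{(0)} (trapezoid, 1 panel, h=2.5000): 1.153895
T_{1}^{(0)} (trapezoid, 2 panels, h=1.2500): 0.595599
T_{2}^{(0)} (trapezoid, 4 panels, h=0.6250): 0.458126
T_{3}^{(0)} (trapezoid, 8 panels, h=0.3125): 0.437991
T_{1}^{(1)} = 0.595599 + (0.595599 − 1.153895)/3 = 0.409500
T_{2}^{(1)} = 0.458126 + (0.458126 − 0.595599)/3 = 0.412302
T_{3}^{(1)} = 0.437991 + (0.437991 − 0.458126)/3 = 0.431279
T_{2}^{(2)} = 0.412302 + (0.412302 − 0.409500)/15 = 0.412489
T_{3}^{(2)} = 0.431279 + (0.431279 − 0.412302)/15 = 0.432544
T_{3}^{(3)} = 0.432544 + (0.432544 − 0.412489)/63 = 0.432862

0.4329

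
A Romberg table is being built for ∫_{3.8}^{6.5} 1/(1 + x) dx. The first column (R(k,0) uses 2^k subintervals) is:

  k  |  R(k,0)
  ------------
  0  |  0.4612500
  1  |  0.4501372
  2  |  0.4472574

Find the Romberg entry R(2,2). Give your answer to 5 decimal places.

Richardson extrapolation on the trapezoidal column (denominator 4−1=3):
R(1,1) = (4·0.4501372 − 0.4612500) / 3 = 0.4464329
R(2,1) = (4·0.4472574 − 0.4501372) / 3 = 0.4462975
R(2,2) = 0.4462975 + (0.4462975 − 0.4464329)/15 = 0.4462885
(Column j=1 coincides with Simpson's rule on the same nodes.)

0.44629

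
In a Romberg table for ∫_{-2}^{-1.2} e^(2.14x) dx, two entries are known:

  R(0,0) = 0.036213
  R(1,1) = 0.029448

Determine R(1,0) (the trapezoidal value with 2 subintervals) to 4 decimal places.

From R(1,1) = (4·R(1,0) − R(0,0))/3, solve for R(1,0):
4·R(1,0) = 3·0.029448 + 0.036213 = 0.124557
R(1,0) = 0.031139

0.0311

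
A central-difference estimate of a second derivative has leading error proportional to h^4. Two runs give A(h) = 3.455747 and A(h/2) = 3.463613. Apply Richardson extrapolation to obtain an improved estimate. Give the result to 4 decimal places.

The leading error scales as h^4; refining by a factor of 2 reduces it by 2^4 = 16.
Extrapolated value = (16·A(h/2) − A(h)) / (16 − 1)
= (16·3.463613 − 3.455747) / 15
= 51.962061 / 15 = 3.464137

3.4641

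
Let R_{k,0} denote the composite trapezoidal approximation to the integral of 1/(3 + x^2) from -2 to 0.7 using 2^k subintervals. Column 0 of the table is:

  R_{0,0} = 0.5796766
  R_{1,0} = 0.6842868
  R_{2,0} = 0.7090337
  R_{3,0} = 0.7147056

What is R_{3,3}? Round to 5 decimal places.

0.71654

R_{1,1} = (4·0.6842868 − 0.5796766) / 3 = 0.7191569
R_{2,1} = 0.7090337 + (0.7090337 − 0.6842868)/3 = 0.7172827
R_{3,1} = 0.7147056 + (0.7147056 − 0.7090337)/3 = 0.7165962
R_{2,2} = 0.7172827 + (0.7172827 − 0.7191569)/15 = 0.7171578
R_{3,2} = 0.7165962 + (0.7165962 − 0.7172827)/15 = 0.7165504
R_{3,3} = (64·0.7165504 − 0.7171578) / 63 = 0.7165408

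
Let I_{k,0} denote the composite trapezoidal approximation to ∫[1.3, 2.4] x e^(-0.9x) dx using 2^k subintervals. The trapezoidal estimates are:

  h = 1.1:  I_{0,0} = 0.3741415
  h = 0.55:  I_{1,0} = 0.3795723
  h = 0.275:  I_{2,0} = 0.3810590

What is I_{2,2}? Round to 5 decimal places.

0.38157

Richardson extrapolation on the trapezoidal column (denominator 4−1=3):
I_{1,1} = (4·0.3795723 − 0.3741415) / 3 = 0.3813826
I_{2,1} = (4·0.3810590 − 0.3795723) / 3 = 0.3815546
I_{2,2} = (16·0.3815546 − 0.3813826) / 15 = 0.3815661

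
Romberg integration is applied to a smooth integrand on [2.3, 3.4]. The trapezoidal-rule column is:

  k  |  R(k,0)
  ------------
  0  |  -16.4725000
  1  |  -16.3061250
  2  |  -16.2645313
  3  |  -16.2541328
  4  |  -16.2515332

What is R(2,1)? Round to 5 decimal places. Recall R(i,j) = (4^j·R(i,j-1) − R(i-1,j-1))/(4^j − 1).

R(2,1) = -16.2645313 + (-16.2645313 − (-16.3061250))/3 = -16.2506667

-16.25067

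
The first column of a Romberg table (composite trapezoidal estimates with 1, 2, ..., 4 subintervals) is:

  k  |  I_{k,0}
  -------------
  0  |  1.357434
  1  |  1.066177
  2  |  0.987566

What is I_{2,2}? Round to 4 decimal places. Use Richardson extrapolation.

0.9608

I_{1,1} = 1.066177 + (1.066177 − 1.357434)/3 = 0.969091
I_{2,1} = 0.987566 + (0.987566 − 1.066177)/3 = 0.961362
I_{2,2} = (16·0.961362 − 0.969091) / 15 = 0.960847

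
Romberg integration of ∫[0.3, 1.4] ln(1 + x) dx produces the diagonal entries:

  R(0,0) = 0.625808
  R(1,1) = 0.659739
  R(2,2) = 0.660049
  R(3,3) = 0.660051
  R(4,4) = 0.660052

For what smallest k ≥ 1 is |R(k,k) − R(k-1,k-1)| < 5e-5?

|R(1,1) − R(0,0)| = 0.033931 ≥ 5e-5
|R(2,2) − R(1,1)| = 0.000310 ≥ 5e-5
|R(3,3) − R(2,2)| = 0.000002 < 5e-5

k = 3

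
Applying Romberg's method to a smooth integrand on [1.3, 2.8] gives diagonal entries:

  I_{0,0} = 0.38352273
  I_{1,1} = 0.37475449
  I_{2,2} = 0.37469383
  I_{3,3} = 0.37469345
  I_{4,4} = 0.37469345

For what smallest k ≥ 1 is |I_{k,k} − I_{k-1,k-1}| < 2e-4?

k = 2

|I_{1,1} − I_{0,0}| = 0.00876824 ≥ 2e-4
|I_{2,2} − I_{1,1}| = 0.00006066 < 2e-4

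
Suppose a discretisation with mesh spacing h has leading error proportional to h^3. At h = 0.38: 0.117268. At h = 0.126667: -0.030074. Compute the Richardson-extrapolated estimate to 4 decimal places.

-0.0357

Extrapolated value = (27·A(h/3) − A(h)) / (27 − 1)
= (27·(-0.030074) − 0.117268) / 26
= -0.929266 / 26 = -0.035741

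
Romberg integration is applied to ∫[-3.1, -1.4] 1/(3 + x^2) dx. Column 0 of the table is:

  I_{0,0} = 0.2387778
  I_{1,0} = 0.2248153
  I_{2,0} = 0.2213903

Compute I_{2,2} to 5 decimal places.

0.22025

I_{1,1} = 0.2248153 + (0.2248153 − 0.2387778)/3 = 0.2201611
I_{2,1} = (4·0.2213903 − 0.2248153) / 3 = 0.2202486
I_{2,2} = (16·0.2202486 − 0.2201611) / 15 = 0.2202544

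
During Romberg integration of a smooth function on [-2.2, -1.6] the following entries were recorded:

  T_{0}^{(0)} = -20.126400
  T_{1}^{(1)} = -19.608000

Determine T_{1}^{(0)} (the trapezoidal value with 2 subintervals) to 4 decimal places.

From T_{1}^{(1)} = (4·T_{1}^{(0)} − T_{0}^{(0)})/3, solve for T_{1}^{(0)}:
4·T_{1}^{(0)} = 3·(-19.608000) + (-20.126400) = -78.950400
T_{1}^{(0)} = -19.737600

-19.7376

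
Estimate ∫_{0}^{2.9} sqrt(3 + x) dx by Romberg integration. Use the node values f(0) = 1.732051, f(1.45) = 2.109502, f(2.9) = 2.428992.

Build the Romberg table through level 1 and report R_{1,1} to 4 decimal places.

R_{0,0} (trapezoid, 1 panel, h=2.9000): 6.033512
R_{1,0} (trapezoid, 2 panels, h=1.4500): 6.075534
R_{1,1} = 6.075534 + (6.075534 − 6.033512)/3 = 6.089541

6.0895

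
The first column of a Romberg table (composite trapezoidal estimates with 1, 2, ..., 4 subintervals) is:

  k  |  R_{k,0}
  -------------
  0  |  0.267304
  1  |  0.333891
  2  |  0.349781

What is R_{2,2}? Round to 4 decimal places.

0.3550

R_{1,1} = (4·0.333891 − 0.267304) / 3 = 0.356087
R_{2,1} = 0.349781 + (0.349781 − 0.333891)/3 = 0.355078
R_{2,2} = 0.355078 + (0.355078 − 0.356087)/15 = 0.355011
(Column j=1 coincides with Simpson's rule on the same nodes.)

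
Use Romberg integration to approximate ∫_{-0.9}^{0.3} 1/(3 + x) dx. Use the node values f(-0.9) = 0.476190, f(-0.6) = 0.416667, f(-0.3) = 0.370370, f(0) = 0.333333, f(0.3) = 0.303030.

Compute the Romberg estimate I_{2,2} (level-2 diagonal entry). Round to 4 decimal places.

0.4520

I_{0,0} (trapezoid, 1 panel, h=1.2000): 0.467532
I_{1,0} (trapezoid, 2 panels, h=0.6000): 0.455988
I_{2,0} (trapezoid, 4 panels, h=0.3000): 0.452994
I_{1,1} = 0.455988 + (0.455988 − 0.467532)/3 = 0.452140
I_{2,1} = 0.452994 + (0.452994 − 0.455988)/3 = 0.451996
I_{2,2} = 0.451996 + (0.451996 − 0.452140)/15 = 0.451986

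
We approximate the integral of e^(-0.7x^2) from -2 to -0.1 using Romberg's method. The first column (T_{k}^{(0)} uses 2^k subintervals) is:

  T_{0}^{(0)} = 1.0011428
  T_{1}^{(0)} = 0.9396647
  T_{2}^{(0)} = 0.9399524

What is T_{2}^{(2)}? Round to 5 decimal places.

Richardson extrapolation on the trapezoidal column (denominator 4−1=3):
T_{1}^{(1)} = (4·0.9396647 − 1.0011428) / 3 = 0.9191720
T_{2}^{(1)} = (4·0.9399524 − 0.9396647) / 3 = 0.9400483
T_{2}^{(2)} = 0.9400483 + (0.9400483 − 0.9191720)/15 = 0.9414401

0.94144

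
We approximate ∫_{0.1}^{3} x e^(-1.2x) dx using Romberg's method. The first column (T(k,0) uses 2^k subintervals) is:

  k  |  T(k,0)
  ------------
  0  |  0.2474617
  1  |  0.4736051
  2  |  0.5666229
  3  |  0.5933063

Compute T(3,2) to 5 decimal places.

Richardson extrapolation on the trapezoidal column (denominator 4−1=3):
T(2,1) = (4·0.5666229 − 0.4736051) / 3 = 0.5976288
T(3,1) = 0.5933063 + (0.5933063 − 0.5666229)/3 = 0.6022008
T(3,2) = 0.6022008 + (0.6022008 − 0.5976288)/15 = 0.6025056

0.60251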